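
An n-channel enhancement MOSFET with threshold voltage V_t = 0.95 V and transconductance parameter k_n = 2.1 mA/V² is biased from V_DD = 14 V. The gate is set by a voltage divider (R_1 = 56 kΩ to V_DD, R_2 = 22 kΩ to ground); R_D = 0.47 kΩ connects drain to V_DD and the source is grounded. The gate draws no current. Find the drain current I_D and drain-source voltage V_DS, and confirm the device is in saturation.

I_D ≈ 9.4 mA, V_DS ≈ 9.6 V

V_G = V_DD·R_2/(R_1+R_2) = 14×22/78 = 3.95 V. With the source grounded, V_GS = V_G = 3.95 V.
Assume saturation: I_D = (k_n/2)(V_GS − V_t)² = (2.1/2)×(3.95 − 0.95)² = 1.05×3² = 9.44 mA.
V_DS = V_DD − I_D·R_D = 14 − 9.44×0.47 = 9.56 V.
Saturation requires V_DS ≥ V_GS − V_t = 3 V; 9.56 ≥ 3 ✓.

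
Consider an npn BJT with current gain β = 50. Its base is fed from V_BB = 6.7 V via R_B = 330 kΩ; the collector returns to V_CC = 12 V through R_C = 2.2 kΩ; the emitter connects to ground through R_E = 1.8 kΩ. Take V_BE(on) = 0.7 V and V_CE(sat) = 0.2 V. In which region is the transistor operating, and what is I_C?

active; I_C ≈ 0.71 mA

Assume active. Base-emitter loop: I_B = (V_BB − V_BE)/(R_B + (β+1)R_E) = (6.7 − 0.7)/(330 + 51×1.8) = 0.0142 mA.
I_C = β·I_B = 50×0.0142 = 0.711 mA.
V_CE = V_CC − I_C·R_C − I_E·R_E = 12 − 0.711×2.2 − 0.725×1.8 = 9.13 V > V_CE(sat), so the active-region assumption holds.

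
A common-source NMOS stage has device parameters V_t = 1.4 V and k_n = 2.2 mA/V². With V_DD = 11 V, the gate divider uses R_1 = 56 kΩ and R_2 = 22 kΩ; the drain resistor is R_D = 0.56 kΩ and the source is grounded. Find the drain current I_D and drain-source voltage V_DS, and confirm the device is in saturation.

V_G = V_DD·R_2/(R_1+R_2) = 11×22/78 = 3.1 V. With the source grounded, V_GS = V_G = 3.1 V.
Assume saturation: I_D = (k_n/2)(V_GS − V_t)² = (2.2/2)×(3.1 − 1.4)² = 1.1×1.7² = 3.19 mA.
V_DS = V_DD − I_D·R_D = 11 − 3.19×0.56 = 9.21 V.
Saturation requires V_DS ≥ V_GS − V_t = 1.7 V; 9.21 ≥ 1.7 ✓.

I_D ≈ 3.2 mA, V_DS ≈ 9.2 V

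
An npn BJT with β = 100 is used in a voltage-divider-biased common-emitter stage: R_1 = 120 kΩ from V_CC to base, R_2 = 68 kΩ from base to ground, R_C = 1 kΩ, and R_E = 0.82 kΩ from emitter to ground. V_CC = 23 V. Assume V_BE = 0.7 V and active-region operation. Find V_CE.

V_CE ≈ 12 V

Thevenize the base divider: V_Th = V_CC·R_2/(R_1+R_2) = 23×68/188 = 8.32 V, R_Th = R_1‖R_2 = 43.4 kΩ.
Base-emitter loop: V_Th = I_B·R_Th + V_BE + (β+1)I_B·R_E, so I_B = (8.32 − 0.7) / (43.4 + 101×0.82) = 0.0604 mA.
I_C = β·I_B = 100×0.0604 = 6.04 mA, and I_E = (β+1)I_B = 6.1 mA.
V_CE = V_CC − I_C·R_C − I_E·R_E = 23 − 6.04×1 − 6.1×0.82 = 12 V.
V_CE = 12 V > 0.2 V confirms active-region operation.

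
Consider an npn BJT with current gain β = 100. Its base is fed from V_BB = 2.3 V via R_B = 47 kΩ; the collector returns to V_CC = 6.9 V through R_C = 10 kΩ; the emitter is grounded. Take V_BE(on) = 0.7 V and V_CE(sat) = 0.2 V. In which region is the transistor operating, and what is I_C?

Assume active: I_B = (2.3 − 0.7)/47 = 0.034 mA, giving I_C = β·I_B = 3.4 mA.
But then V_CE = 6.9 − 3.4×10 = -27.1 V < V_CE(sat) = 0.2 V — impossible in the active region.
So the transistor is saturated. With V_CE = 0.2 V, I_C = (V_CC − 0.2)/R_C = 6.7/10 = 0.67 mA.
Check: β·I_B = 3.4 mA > I_C = 0.67 mA, confirming saturation.

saturation; I_C ≈ 0.67 mA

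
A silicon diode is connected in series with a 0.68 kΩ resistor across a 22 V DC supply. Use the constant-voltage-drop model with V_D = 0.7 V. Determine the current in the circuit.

I ≈ 31 mA

KVL around the loop: 22 = V_D + I·R = 0.7 + I × 0.68 kΩ.
So I = (22 − 0.7) / 0.68 kΩ = 21.3 / 0.68 = 31.3 mA.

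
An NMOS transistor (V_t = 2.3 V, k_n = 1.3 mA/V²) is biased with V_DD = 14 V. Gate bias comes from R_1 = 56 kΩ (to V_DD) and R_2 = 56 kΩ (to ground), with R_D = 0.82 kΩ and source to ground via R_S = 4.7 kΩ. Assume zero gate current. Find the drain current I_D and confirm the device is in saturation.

I_D ≈ 0.77 mA

V_G = V_DD·R_2/(R_1+R_2) = 14×56/112 = 7 V.
Assume saturation: I_D = (k_n/2)(V_GS − V_t)² with V_GS = V_G − I_D·R_S = 7 − 4.7·I_D.
Substituting gives 14.4·I_D² − 29.7·I_D + 14.4 = 0, with roots I_D = 0.769 or 1.3 mA.
The root I_D = 1.3 mA gives V_GS = 0.885 V ≤ V_t, so take I_D = 0.769 mA.
Then V_GS = 3.39 V and V_DS = V_DD − I_D(R_D+R_S) = 14 − 0.769×5.52 = 9.76 V.
Saturation requires V_DS ≥ V_GS − V_t = 1.09 V; 9.76 ≥ 1.09 ✓.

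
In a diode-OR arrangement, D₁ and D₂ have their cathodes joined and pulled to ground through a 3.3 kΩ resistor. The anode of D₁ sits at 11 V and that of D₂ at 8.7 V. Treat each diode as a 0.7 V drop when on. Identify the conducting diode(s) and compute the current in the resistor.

Assume both conduct. Then node N would need to be at both 11−0.7 = 10.3 V and 8.7−0.7 = 8 V, which is impossible.
Assume only D₁ conducts: V_N = 11 − 0.7 = 10.3 V, so I_R = 10.3/3.3 = 3.12 mA.
Check D₂: its anode-to-cathode voltage is 8.7 − 10.3 = -1.6 V < 0.7 V, so it is off. The assumption is consistent.

Only D₁ conducts; I_R ≈ 3.1 mA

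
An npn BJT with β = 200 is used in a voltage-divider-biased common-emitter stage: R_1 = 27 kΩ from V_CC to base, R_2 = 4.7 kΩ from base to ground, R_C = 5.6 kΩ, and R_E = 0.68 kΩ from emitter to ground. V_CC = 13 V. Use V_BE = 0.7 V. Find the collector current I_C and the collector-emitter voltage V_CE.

Thevenize the base divider: V_Th = V_CC·R_2/(R_1+R_2) = 13×4.7/31.7 = 1.93 V, R_Th = R_1‖R_2 = 4 kΩ.
Base-emitter loop: V_Th = I_B·R_Th + V_BE + (β+1)I_B·R_E, so I_B = (1.93 − 0.7) / (4 + 201×0.68) = 0.00872 mA.
I_C = β·I_B = 200×0.00872 = 1.74 mA, and I_E = (β+1)I_B = 1.75 mA.
V_CE = V_CC − I_C·R_C − I_E·R_E = 13 − 1.74×5.6 − 1.75×0.68 = 2.04 V.
V_CE = 2.04 V > 0.2 V confirms active-region operation.

I_C ≈ 1.7 mA, V_CE ≈ 2 V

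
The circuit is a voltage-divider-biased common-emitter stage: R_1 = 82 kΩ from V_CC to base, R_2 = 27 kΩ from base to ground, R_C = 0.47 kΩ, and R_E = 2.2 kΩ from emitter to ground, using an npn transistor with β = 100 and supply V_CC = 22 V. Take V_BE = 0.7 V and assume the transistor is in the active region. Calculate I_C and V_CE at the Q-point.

I_C ≈ 2 mA, V_CE ≈ 17 V

Thevenize the base divider: V_Th = V_CC·R_2/(R_1+R_2) = 22×27/109 = 5.45 V, R_Th = R_1‖R_2 = 20.3 kΩ.
Base-emitter loop: V_Th = I_B·R_Th + V_BE + (β+1)I_B·R_E, so I_B = (5.45 − 0.7) / (20.3 + 101×2.2) = 0.0196 mA.
I_C = β·I_B = 100×0.0196 = 1.96 mA, and I_E = (β+1)I_B = 1.98 mA.
V_CE = V_CC − I_C·R_C − I_E·R_E = 22 − 1.96×0.47 − 1.98×2.2 = 16.7 V.
V_CE = 16.7 V > 0.2 V confirms active-region operation.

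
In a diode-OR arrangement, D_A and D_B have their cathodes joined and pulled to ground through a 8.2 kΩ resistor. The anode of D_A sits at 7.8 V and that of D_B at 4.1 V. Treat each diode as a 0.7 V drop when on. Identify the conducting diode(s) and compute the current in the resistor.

Assume both conduct. Then node N would need to be at both 7.8−0.7 = 7.1 V and 4.1−0.7 = 3.4 V, which is impossible.
Assume only D_A conducts: V_N = 7.8 − 0.7 = 7.1 V, so I_R = 7.1/8.2 = 0.866 mA.
Check D_B: its anode-to-cathode voltage is 4.1 − 7.1 = -3 V < 0.7 V, so it is off. The assumption is consistent.

Only D_A conducts; I_R ≈ 0.87 mA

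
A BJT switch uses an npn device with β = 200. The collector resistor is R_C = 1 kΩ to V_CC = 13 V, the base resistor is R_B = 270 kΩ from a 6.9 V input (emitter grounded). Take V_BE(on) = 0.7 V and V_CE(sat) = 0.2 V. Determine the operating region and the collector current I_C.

active; I_C ≈ 4.6 mA

Assume active. Base-emitter loop: I_B = (V_BB − V_BE)/R_B = (6.9 − 0.7)/270 = 0.023 mA.
I_C = β·I_B = 200×0.023 = 4.59 mA.
V_CE = V_CC − I_C·R_C = 13 − 4.59×1 = 8.41 V > V_CE(sat), so the active-region assumption holds.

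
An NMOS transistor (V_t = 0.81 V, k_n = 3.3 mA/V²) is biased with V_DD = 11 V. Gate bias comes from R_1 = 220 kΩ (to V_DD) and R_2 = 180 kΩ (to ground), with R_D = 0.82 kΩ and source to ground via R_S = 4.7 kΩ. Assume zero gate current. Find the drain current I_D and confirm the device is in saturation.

I_D ≈ 0.74 mA

V_G = V_DD·R_2/(R_1+R_2) = 11×180/400 = 4.95 V.
Assume saturation: I_D = (k_n/2)(V_GS − V_t)² with V_GS = V_G − I_D·R_S = 4.95 − 4.7·I_D.
Substituting gives 36.4·I_D² − 65.2·I_D + 28.3 = 0, with roots I_D = 0.739 or 1.05 mA.
The root I_D = 1.05 mA gives V_GS = 0.012 V ≤ V_t, so take I_D = 0.739 mA.
Then V_GS = 1.48 V and V_DS = V_DD − I_D(R_D+R_S) = 11 − 0.739×5.52 = 6.92 V.
Saturation requires V_DS ≥ V_GS − V_t = 0.669 V; 6.92 ≥ 0.669 ✓.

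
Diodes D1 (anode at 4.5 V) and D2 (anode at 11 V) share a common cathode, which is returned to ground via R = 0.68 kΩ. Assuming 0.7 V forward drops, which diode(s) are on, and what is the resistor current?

Only D2 conducts; I_R ≈ 15 mA

Assume both conduct. Then node N would need to be at both 4.5−0.7 = 3.8 V and 11−0.7 = 10.3 V, which is impossible.
Assume only D2 conducts: V_N = 11 − 0.7 = 10.3 V, so I_R = 10.3/0.68 = 15.1 mA.
Check D1: its anode-to-cathode voltage is 4.5 − 10.3 = -5.8 V < 0.7 V, so it is off. The assumption is consistent.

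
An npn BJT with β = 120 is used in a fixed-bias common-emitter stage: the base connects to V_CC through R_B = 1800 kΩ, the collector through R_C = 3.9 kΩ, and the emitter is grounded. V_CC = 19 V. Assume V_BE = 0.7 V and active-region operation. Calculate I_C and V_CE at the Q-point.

I_C ≈ 1.2 mA, V_CE ≈ 14 V

Base loop: V_CC = I_B·R_B + V_BE, so I_B = (19 − 0.7)/1800 kΩ = 0.0102 mA.
In the active region I_C = β·I_B = 120 × 0.0102 = 1.22 mA.
Collector loop: V_CE = V_CC − I_C·R_C = 19 − 1.22×3.9 = 14.2 V.
Since V_CE = 14.2 V > V_CE(sat) ≈ 0.2 V, the transistor is in the active region as assumed.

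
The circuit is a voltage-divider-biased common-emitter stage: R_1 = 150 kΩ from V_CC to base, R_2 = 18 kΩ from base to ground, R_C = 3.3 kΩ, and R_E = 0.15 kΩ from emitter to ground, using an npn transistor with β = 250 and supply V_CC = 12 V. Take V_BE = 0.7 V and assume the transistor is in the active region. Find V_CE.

Thevenize the base divider: V_Th = V_CC·R_2/(R_1+R_2) = 12×18/168 = 1.29 V, R_Th = R_1‖R_2 = 16.1 kΩ.
Base-emitter loop: V_Th = I_B·R_Th + V_BE + (β+1)I_B·R_E, so I_B = (1.29 − 0.7) / (16.1 + 251×0.15) = 0.0109 mA.
I_C = β·I_B = 250×0.0109 = 2.73 mA, and I_E = (β+1)I_B = 2.74 mA.
V_CE = V_CC − I_C·R_C − I_E·R_E = 12 − 2.73×3.3 − 2.74×0.15 = 2.59 V.
V_CE = 2.59 V > 0.2 V confirms active-region operation.

V_CE ≈ 2.6 V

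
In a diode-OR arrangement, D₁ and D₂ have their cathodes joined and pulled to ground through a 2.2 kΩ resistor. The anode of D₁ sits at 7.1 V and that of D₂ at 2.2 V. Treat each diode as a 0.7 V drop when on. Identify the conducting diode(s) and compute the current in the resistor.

Only D₁ conducts; I_R ≈ 2.9 mA

Assume both conduct. Then node N would need to be at both 7.1−0.7 = 6.4 V and 2.2−0.7 = 1.5 V, which is impossible.
Assume only D₁ conducts: V_N = 7.1 − 0.7 = 6.4 V, so I_R = 6.4/2.2 = 2.91 mA.
Check D₂: its anode-to-cathode voltage is 2.2 − 6.4 = -4.2 V < 0.7 V, so it is off. The assumption is consistent.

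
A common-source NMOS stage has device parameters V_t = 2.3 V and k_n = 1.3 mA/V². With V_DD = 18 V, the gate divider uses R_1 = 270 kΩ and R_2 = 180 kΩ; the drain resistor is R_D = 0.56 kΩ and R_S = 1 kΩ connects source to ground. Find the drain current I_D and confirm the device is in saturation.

I_D ≈ 2.8 mA

V_G = V_DD·R_2/(R_1+R_2) = 18×180/450 = 7.2 V.
Assume saturation: I_D = (k_n/2)(V_GS − V_t)² with V_GS = V_G − I_D·R_S = 7.2 − 1·I_D.
Substituting gives 0.65·I_D² − 7.37·I_D + 15.6 = 0, with roots I_D = 2.82 or 8.52 mA.
The root I_D = 8.52 mA gives V_GS = -1.32 V ≤ V_t, so take I_D = 2.82 mA.
Then V_GS = 4.38 V and V_DS = V_DD − I_D(R_D+R_S) = 18 − 2.82×1.56 = 13.6 V.
Saturation requires V_DS ≥ V_GS − V_t = 2.08 V; 13.6 ≥ 2.08 ✓.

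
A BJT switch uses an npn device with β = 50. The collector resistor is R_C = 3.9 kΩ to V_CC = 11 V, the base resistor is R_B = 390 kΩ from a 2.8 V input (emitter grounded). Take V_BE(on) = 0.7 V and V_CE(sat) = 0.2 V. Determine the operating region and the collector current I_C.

Assume active. Base-emitter loop: I_B = (V_BB − V_BE)/R_B = (2.8 − 0.7)/390 = 0.00538 mA.
I_C = β·I_B = 50×0.00538 = 0.269 mA.
V_CE = V_CC − I_C·R_C = 11 − 0.269×3.9 = 9.95 V > V_CE(sat), so the active-region assumption holds.

active; I_C ≈ 0.27 mA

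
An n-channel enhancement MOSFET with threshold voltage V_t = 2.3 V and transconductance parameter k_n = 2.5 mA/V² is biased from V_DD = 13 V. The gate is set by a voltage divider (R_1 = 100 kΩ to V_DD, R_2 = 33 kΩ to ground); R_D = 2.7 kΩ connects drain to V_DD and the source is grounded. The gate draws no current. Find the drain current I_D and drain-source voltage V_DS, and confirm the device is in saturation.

I_D ≈ 1.1 mA, V_DS ≈ 10 V

V_G = V_DD·R_2/(R_1+R_2) = 13×33/133 = 3.23 V. With the source grounded, V_GS = V_G = 3.23 V.
Assume saturation: I_D = (k_n/2)(V_GS − V_t)² = (2.5/2)×(3.23 − 2.3)² = 1.25×0.926² = 1.07 mA.
V_DS = V_DD − I_D·R_D = 13 − 1.07×2.7 = 10.1 V.
Saturation requires V_DS ≥ V_GS − V_t = 0.926 V; 10.1 ≥ 0.926 ✓.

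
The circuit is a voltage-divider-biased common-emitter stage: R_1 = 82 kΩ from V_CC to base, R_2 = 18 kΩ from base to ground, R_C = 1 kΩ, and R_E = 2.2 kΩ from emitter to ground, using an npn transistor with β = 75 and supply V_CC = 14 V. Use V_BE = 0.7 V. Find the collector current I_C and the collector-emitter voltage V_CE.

I_C ≈ 0.75 mA, V_CE ≈ 12 V

Thevenize the base divider: V_Th = V_CC·R_2/(R_1+R_2) = 14×18/100 = 2.52 V, R_Th = R_1‖R_2 = 14.8 kΩ.
Base-emitter loop: V_Th = I_B·R_Th + V_BE + (β+1)I_B·R_E, so I_B = (2.52 − 0.7) / (14.8 + 76×2.2) = 0.01 mA.
I_C = β·I_B = 75×0.01 = 0.75 mA, and I_E = (β+1)I_B = 0.76 mA.
V_CE = V_CC − I_C·R_C − I_E·R_E = 14 − 0.75×1 − 0.76×2.2 = 11.6 V.
V_CE = 11.6 V > 0.2 V confirms active-region operation.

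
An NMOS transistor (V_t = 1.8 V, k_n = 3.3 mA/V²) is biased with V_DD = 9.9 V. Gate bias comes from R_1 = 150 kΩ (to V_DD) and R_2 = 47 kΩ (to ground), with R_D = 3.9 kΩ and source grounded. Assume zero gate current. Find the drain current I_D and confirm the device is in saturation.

V_G = V_DD·R_2/(R_1+R_2) = 9.9×47/197 = 2.36 V. With the source grounded, V_GS = V_G = 2.36 V.
Assume saturation: I_D = (k_n/2)(V_GS − V_t)² = (3.3/2)×(2.36 − 1.8)² = 1.65×0.562² = 0.521 mA.
V_DS = V_DD − I_D·R_D = 9.9 − 0.521×3.9 = 7.87 V.
Saturation requires V_DS ≥ V_GS − V_t = 0.562 V; 7.87 ≥ 0.562 ✓.

I_D ≈ 0.52 mA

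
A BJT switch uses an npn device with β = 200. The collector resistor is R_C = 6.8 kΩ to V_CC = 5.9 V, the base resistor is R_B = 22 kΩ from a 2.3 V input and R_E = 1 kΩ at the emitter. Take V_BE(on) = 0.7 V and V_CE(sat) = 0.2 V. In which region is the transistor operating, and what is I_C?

Assume active: I_B = (2.3 − 0.7)/(22 + 201×1) = 0.00717 mA, I_C = β·I_B = 1.43 mA.
Then V_CE = 5.9 − 1.43×6.8 − 1.44×1 = -5.3 V < 0.2 V — the active assumption fails.
Re-solve with V_CE = 0.2 V. KCL at the emitter: V_E/R_E = (V_BB−0.7−V_E)/R_B + (V_CC−0.2−V_E)/R_C, giving V_E = 0.764 V.
I_C = (V_CC − 0.2 − V_E)/R_C = (5.7 − 0.764)/6.8 = 0.726 mA.
Check: I_B = (1.6 − 0.764)/22 = 0.038 mA, and β·I_B = 7.6 mA > I_C, confirming saturation.

saturation; I_C ≈ 0.73 mA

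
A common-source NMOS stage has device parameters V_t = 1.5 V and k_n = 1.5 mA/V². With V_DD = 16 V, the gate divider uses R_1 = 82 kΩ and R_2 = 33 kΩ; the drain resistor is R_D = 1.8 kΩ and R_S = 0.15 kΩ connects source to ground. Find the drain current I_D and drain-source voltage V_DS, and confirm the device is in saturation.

I_D ≈ 4.4 mA, V_DS ≈ 7.4 V

V_G = V_DD·R_2/(R_1+R_2) = 16×33/115 = 4.59 V.
Assume saturation: I_D = (k_n/2)(V_GS − V_t)² with V_GS = V_G − I_D·R_S = 4.59 − 0.15·I_D.
Substituting gives 0.0169·I_D² − 1.7·I_D + 7.17 = 0, with roots I_D = 4.42 or 96.1 mA.
The root I_D = 96.1 mA gives V_GS = -9.82 V ≤ V_t, so take I_D = 4.42 mA.
Then V_GS = 3.93 V and V_DS = V_DD − I_D(R_D+R_S) = 16 − 4.42×1.95 = 7.38 V.
Saturation requires V_DS ≥ V_GS − V_t = 2.43 V; 7.38 ≥ 2.43 ✓.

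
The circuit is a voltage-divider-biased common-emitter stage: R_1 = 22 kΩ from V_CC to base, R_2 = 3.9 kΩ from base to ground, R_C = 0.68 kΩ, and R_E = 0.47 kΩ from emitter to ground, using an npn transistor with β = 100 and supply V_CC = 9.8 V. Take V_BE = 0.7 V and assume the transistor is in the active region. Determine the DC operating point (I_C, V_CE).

I_C ≈ 1.5 mA, V_CE ≈ 8 V

Thevenize the base divider: V_Th = V_CC·R_2/(R_1+R_2) = 9.8×3.9/25.9 = 1.48 V, R_Th = R_1‖R_2 = 3.31 kΩ.
Base-emitter loop: V_Th = I_B·R_Th + V_BE + (β+1)I_B·R_E, so I_B = (1.48 − 0.7) / (3.31 + 101×0.47) = 0.0153 mA.
I_C = β·I_B = 100×0.0153 = 1.53 mA, and I_E = (β+1)I_B = 1.54 mA.
V_CE = V_CC − I_C·R_C − I_E·R_E = 9.8 − 1.53×0.68 − 1.54×0.47 = 8.04 V.
V_CE = 8.04 V > 0.2 V confirms active-region operation.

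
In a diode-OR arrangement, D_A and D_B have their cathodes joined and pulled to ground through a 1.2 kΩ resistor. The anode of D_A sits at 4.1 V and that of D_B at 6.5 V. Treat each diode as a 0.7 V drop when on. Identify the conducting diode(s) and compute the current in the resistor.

Assume both conduct. Then node N would need to be at both 4.1−0.7 = 3.4 V and 6.5−0.7 = 5.8 V, which is impossible.
Assume only D_B conducts: V_N = 6.5 − 0.7 = 5.8 V, so I_R = 5.8/1.2 = 4.83 mA.
Check D_A: its anode-to-cathode voltage is 4.1 − 5.8 = -1.7 V < 0.7 V, so it is off. The assumption is consistent.

Only D_B conducts; I_R ≈ 4.8 mA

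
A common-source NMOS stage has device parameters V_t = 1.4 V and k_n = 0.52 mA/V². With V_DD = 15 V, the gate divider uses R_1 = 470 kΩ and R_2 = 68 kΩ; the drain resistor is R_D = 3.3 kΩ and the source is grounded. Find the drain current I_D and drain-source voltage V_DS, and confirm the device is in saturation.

V_G = V_DD·R_2/(R_1+R_2) = 15×68/538 = 1.9 V. With the source grounded, V_GS = V_G = 1.9 V.
Assume saturation: I_D = (k_n/2)(V_GS − V_t)² = (0.52/2)×(1.9 − 1.4)² = 0.26×0.496² = 0.0639 mA.
V_DS = V_DD − I_D·R_D = 15 − 0.0639×3.3 = 14.8 V.
Saturation requires V_DS ≥ V_GS − V_t = 0.496 V; 14.8 ≥ 0.496 ✓.

I_D ≈ 0.064 mA, V_DS ≈ 15 V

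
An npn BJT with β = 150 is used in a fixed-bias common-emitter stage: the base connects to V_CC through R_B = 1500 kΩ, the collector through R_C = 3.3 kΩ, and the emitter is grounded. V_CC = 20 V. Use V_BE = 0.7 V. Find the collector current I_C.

Base loop: V_CC = I_B·R_B + V_BE, so I_B = (20 − 0.7)/1500 kΩ = 0.0129 mA.
In the active region I_C = β·I_B = 150 × 0.0129 = 1.93 mA.
Collector loop: V_CE = V_CC − I_C·R_C = 20 − 1.93×3.3 = 13.6 V.
Since V_CE = 13.6 V > V_CE(sat) ≈ 0.2 V, the transistor is in the active region as assumed.

I_C ≈ 1.9 mA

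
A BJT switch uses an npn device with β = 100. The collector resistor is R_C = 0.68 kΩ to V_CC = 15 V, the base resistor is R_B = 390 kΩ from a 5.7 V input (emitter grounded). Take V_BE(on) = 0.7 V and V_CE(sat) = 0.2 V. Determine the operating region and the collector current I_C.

Assume active. Base-emitter loop: I_B = (V_BB − V_BE)/R_B = (5.7 − 0.7)/390 = 0.0128 mA.
I_C = β·I_B = 100×0.0128 = 1.28 mA.
V_CE = V_CC − I_C·R_C = 15 − 1.28×0.68 = 14.1 V > V_CE(sat), so the active-region assumption holds.

active; I_C ≈ 1.3 mA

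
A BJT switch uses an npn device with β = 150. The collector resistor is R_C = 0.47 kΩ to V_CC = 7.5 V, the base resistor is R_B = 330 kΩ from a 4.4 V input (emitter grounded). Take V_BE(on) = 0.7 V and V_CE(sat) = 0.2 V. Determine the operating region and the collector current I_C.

active; I_C ≈ 1.7 mA

Assume active. Base-emitter loop: I_B = (V_BB − V_BE)/R_B = (4.4 − 0.7)/330 = 0.0112 mA.
I_C = β·I_B = 150×0.0112 = 1.68 mA.
V_CE = V_CC − I_C·R_C = 7.5 − 1.68×0.47 = 6.71 V > V_CE(sat), so the active-region assumption holds.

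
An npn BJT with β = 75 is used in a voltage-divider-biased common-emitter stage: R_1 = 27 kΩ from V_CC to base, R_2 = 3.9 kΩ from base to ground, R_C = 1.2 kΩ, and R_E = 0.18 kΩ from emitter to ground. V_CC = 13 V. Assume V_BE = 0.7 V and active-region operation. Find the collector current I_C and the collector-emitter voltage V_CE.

I_C ≈ 4.1 mA, V_CE ≈ 7.3 V

Thevenize the base divider: V_Th = V_CC·R_2/(R_1+R_2) = 13×3.9/30.9 = 1.64 V, R_Th = R_1‖R_2 = 3.41 kΩ.
Base-emitter loop: V_Th = I_B·R_Th + V_BE + (β+1)I_B·R_E, so I_B = (1.64 − 0.7) / (3.41 + 76×0.18) = 0.0551 mA.
I_C = β·I_B = 75×0.0551 = 4.13 mA, and I_E = (β+1)I_B = 4.18 mA.
V_CE = V_CC − I_C·R_C − I_E·R_E = 13 − 4.13×1.2 − 4.18×0.18 = 7.29 V.
V_CE = 7.29 V > 0.2 V confirms active-region operation.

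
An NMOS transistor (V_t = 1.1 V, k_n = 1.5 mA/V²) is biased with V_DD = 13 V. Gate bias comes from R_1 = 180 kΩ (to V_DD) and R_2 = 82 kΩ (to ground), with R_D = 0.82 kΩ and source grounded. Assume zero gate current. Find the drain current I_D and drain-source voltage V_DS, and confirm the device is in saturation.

V_G = V_DD·R_2/(R_1+R_2) = 13×82/262 = 4.07 V. With the source grounded, V_GS = V_G = 4.07 V.
Assume saturation: I_D = (k_n/2)(V_GS − V_t)² = (1.5/2)×(4.07 − 1.1)² = 0.75×2.97² = 6.61 mA.
V_DS = V_DD − I_D·R_D = 13 − 6.61×0.82 = 7.58 V.
Saturation requires V_DS ≥ V_GS − V_t = 2.97 V; 7.58 ≥ 2.97 ✓.

I_D ≈ 6.6 mA, V_DS ≈ 7.6 V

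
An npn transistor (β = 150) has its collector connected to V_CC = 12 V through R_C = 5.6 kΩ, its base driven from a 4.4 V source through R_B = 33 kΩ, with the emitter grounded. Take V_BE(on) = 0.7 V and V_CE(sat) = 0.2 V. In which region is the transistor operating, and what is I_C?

Assume active: I_B = (4.4 − 0.7)/33 = 0.112 mA, giving I_C = β·I_B = 16.8 mA.
But then V_CE = 12 − 16.8×5.6 = -82.2 V < V_CE(sat) = 0.2 V — impossible in the active region.
So the transistor is saturated. With V_CE = 0.2 V, I_C = (V_CC − 0.2)/R_C = 11.8/5.6 = 2.11 mA.
Check: β·I_B = 16.8 mA > I_C = 2.11 mA, confirming saturation.

saturation; I_C ≈ 2.1 mA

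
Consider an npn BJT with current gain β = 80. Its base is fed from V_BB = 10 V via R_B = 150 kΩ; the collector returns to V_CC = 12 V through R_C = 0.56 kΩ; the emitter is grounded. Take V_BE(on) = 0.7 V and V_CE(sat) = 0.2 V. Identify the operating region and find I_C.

active; I_C ≈ 5 mA

Assume active. Base-emitter loop: I_B = (V_BB − V_BE)/R_B = (10 − 0.7)/150 = 0.062 mA.
I_C = β·I_B = 80×0.062 = 4.96 mA.
V_CE = V_CC − I_C·R_C = 12 − 4.96×0.56 = 9.22 V > V_CE(sat), so the active-region assumption holds.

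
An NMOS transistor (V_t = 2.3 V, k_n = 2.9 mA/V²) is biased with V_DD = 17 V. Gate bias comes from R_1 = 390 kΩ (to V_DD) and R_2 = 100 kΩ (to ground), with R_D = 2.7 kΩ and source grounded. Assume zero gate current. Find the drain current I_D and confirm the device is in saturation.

V_G = V_DD·R_2/(R_1+R_2) = 17×100/490 = 3.47 V. With the source grounded, V_GS = V_G = 3.47 V.
Assume saturation: I_D = (k_n/2)(V_GS − V_t)² = (2.9/2)×(3.47 − 2.3)² = 1.45×1.17² = 1.98 mA.
V_DS = V_DD − I_D·R_D = 17 − 1.98×2.7 = 11.6 V.
Saturation requires V_DS ≥ V_GS − V_t = 1.17 V; 11.6 ≥ 1.17 ✓.

I_D ≈ 2 mA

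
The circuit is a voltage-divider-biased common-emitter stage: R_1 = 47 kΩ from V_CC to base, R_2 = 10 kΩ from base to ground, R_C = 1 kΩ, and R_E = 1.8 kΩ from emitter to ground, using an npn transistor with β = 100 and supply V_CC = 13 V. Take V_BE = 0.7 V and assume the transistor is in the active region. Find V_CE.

V_CE ≈ 11 V

Thevenize the base divider: V_Th = V_CC·R_2/(R_1+R_2) = 13×10/57 = 2.28 V, R_Th = R_1‖R_2 = 8.25 kΩ.
Base-emitter loop: V_Th = I_B·R_Th + V_BE + (β+1)I_B·R_E, so I_B = (2.28 − 0.7) / (8.25 + 101×1.8) = 0.00832 mA.
I_C = β·I_B = 100×0.00832 = 0.832 mA, and I_E = (β+1)I_B = 0.84 mA.
V_CE = V_CC − I_C·R_C − I_E·R_E = 13 − 0.832×1 − 0.84×1.8 = 10.7 V.
V_CE = 10.7 V > 0.2 V confirms active-region operation.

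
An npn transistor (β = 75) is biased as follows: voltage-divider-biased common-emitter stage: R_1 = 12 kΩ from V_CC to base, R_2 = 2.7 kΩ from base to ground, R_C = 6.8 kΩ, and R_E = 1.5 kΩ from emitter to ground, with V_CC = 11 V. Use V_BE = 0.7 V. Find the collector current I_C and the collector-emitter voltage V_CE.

Thevenize the base divider: V_Th = V_CC·R_2/(R_1+R_2) = 11×2.7/14.7 = 2.02 V, R_Th = R_1‖R_2 = 2.2 kΩ.
Base-emitter loop: V_Th = I_B·R_Th + V_BE + (β+1)I_B·R_E, so I_B = (2.02 − 0.7) / (2.2 + 76×1.5) = 0.0114 mA.
I_C = β·I_B = 75×0.0114 = 0.852 mA, and I_E = (β+1)I_B = 0.864 mA.
V_CE = V_CC − I_C·R_C − I_E·R_E = 11 − 0.852×6.8 − 0.864×1.5 = 3.91 V.
V_CE = 3.91 V > 0.2 V confirms active-region operation.

I_C ≈ 0.85 mA, V_CE ≈ 3.9 V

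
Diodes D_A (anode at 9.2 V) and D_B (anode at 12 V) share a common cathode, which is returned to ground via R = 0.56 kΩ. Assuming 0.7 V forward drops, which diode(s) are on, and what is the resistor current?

Only D_B conducts; I_R ≈ 20 mA

Assume both conduct. Then node N would need to be at both 9.2−0.7 = 8.5 V and 12−0.7 = 11.3 V, which is impossible.
Assume only D_B conducts: V_N = 12 − 0.7 = 11.3 V, so I_R = 11.3/0.56 = 20.2 mA.
Check D_A: its anode-to-cathode voltage is 9.2 − 11.3 = -2.1 V < 0.7 V, so it is off. The assumption is consistent.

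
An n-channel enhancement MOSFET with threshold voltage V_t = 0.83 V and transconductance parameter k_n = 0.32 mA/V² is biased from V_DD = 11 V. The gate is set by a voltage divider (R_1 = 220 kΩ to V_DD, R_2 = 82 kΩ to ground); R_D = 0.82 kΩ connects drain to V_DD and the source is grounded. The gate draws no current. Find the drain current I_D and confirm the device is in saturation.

V_G = V_DD·R_2/(R_1+R_2) = 11×82/302 = 2.99 V. With the source grounded, V_GS = V_G = 2.99 V.
Assume saturation: I_D = (k_n/2)(V_GS − V_t)² = (0.32/2)×(2.99 − 0.83)² = 0.16×2.16² = 0.744 mA.
V_DS = V_DD − I_D·R_D = 11 − 0.744×0.82 = 10.4 V.
Saturation requires V_DS ≥ V_GS − V_t = 2.16 V; 10.4 ≥ 2.16 ✓.

I_D ≈ 0.74 mA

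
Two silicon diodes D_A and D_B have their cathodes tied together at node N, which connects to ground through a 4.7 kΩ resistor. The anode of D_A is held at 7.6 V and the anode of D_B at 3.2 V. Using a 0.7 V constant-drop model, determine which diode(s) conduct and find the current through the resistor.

Assume both conduct. Then node N would need to be at both 7.6−0.7 = 6.9 V and 3.2−0.7 = 2.5 V, which is impossible.
Assume only D_A conducts: V_N = 7.6 − 0.7 = 6.9 V, so I_R = 6.9/4.7 = 1.47 mA.
Check D_B: its anode-to-cathode voltage is 3.2 − 6.9 = -3.7 V < 0.7 V, so it is off. The assumption is consistent.

Only D_A conducts; I_R ≈ 1.5 mA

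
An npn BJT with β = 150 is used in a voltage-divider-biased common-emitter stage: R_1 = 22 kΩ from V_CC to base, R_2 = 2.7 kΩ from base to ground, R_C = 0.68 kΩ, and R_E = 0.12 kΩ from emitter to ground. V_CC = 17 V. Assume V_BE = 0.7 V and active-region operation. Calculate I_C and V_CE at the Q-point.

Thevenize the base divider: V_Th = V_CC·R_2/(R_1+R_2) = 17×2.7/24.7 = 1.86 V, R_Th = R_1‖R_2 = 2.4 kΩ.
Base-emitter loop: V_Th = I_B·R_Th + V_BE + (β+1)I_B·R_E, so I_B = (1.86 − 0.7) / (2.4 + 151×0.12) = 0.0564 mA.
I_C = β·I_B = 150×0.0564 = 8.47 mA, and I_E = (β+1)I_B = 8.52 mA.
V_CE = V_CC − I_C·R_C − I_E·R_E = 17 − 8.47×0.68 − 8.52×0.12 = 10.2 V.
V_CE = 10.2 V > 0.2 V confirms active-region operation.

I_C ≈ 8.5 mA, V_CE ≈ 10 V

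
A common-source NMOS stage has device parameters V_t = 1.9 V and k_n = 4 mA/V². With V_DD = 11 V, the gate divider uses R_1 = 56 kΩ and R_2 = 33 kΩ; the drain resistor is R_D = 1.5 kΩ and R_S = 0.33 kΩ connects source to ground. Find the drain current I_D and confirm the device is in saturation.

I_D ≈ 2.9 mA

V_G = V_DD·R_2/(R_1+R_2) = 11×33/89 = 4.08 V.
Assume saturation: I_D = (k_n/2)(V_GS − V_t)² with V_GS = V_G − I_D·R_S = 4.08 − 0.33·I_D.
Substituting gives 0.218·I_D² − 3.88·I_D + 9.49 = 0, with roots I_D = 2.93 or 14.9 mA.
The root I_D = 14.9 mA gives V_GS = -0.826 V ≤ V_t, so take I_D = 2.93 mA.
Then V_GS = 3.11 V and V_DS = V_DD − I_D(R_D+R_S) = 11 − 2.93×1.83 = 5.63 V.
Saturation requires V_DS ≥ V_GS − V_t = 1.21 V; 5.63 ≥ 1.21 ✓.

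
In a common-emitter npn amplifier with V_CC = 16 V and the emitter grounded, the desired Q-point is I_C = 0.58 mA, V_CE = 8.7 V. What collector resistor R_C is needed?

Collector loop: V_CC = I_C·R_C + V_CE.
R_C = (V_CC − V_CE)/I_C = (16 − 8.7)/0.58 = 12.6 kΩ.

R_C ≈ 13 kΩ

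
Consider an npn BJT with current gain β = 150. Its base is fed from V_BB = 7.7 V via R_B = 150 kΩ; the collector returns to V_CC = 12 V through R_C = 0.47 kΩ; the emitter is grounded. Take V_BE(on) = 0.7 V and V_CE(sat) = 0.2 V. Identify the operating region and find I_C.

active; I_C ≈ 7 mA

Assume active. Base-emitter loop: I_B = (V_BB − V_BE)/R_B = (7.7 − 0.7)/150 = 0.0467 mA.
I_C = β·I_B = 150×0.0467 = 7 mA.
V_CE = V_CC − I_C·R_C = 12 − 7×0.47 = 8.71 V > V_CE(sat), so the active-region assumption holds.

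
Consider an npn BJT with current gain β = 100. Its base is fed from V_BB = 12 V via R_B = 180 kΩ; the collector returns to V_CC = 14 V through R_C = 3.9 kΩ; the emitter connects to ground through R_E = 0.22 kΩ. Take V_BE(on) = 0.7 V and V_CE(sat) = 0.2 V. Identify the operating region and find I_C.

Assume active: I_B = (12 − 0.7)/(180 + 101×0.22) = 0.0559 mA, I_C = β·I_B = 5.59 mA.
Then V_CE = 14 − 5.59×3.9 − 5.64×0.22 = -9.03 V < 0.2 V — the active assumption fails.
Re-solve with V_CE = 0.2 V. KCL at the emitter: V_E/R_E = (V_BB−0.7−V_E)/R_B + (V_CC−0.2−V_E)/R_C, giving V_E = 0.749 V.
I_C = (V_CC − 0.2 − V_E)/R_C = (13.8 − 0.749)/3.9 = 3.35 mA.
Check: I_B = (11.3 − 0.749)/180 = 0.0586 mA, and β·I_B = 5.86 mA > I_C, confirming saturation.

saturation; I_C ≈ 3.3 mA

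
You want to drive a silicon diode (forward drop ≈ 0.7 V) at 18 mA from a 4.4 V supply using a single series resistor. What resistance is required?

R ≈ 0.21 kΩ

The resistor drops V_S − V_D = 4.4 − 0.7 = 3.7 V at 18 mA.
R = 3.7 V / 18 mA = 0.206 kΩ.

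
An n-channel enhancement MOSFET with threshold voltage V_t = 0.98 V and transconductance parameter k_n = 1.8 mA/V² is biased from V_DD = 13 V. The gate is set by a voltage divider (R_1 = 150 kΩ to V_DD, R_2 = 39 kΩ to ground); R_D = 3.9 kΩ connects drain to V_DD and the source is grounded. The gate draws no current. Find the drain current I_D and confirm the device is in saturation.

V_G = V_DD·R_2/(R_1+R_2) = 13×39/189 = 2.68 V. With the source grounded, V_GS = V_G = 2.68 V.
Assume saturation: I_D = (k_n/2)(V_GS − V_t)² = (1.8/2)×(2.68 − 0.98)² = 0.9×1.7² = 2.61 mA.
V_DS = V_DD − I_D·R_D = 13 − 2.61×3.9 = 2.83 V.
Saturation requires V_DS ≥ V_GS − V_t = 1.7 V; 2.83 ≥ 1.7 ✓.

I_D ≈ 2.6 mA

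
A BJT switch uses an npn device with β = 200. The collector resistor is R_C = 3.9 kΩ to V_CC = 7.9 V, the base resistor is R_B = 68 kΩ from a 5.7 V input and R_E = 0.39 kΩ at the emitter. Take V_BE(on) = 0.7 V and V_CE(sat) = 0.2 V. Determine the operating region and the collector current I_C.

saturation; I_C ≈ 1.8 mA

Assume active: I_B = (5.7 − 0.7)/(68 + 201×0.39) = 0.0342 mA, I_C = β·I_B = 6.83 mA.
Then V_CE = 7.9 − 6.83×3.9 − 6.87×0.39 = -21.4 V < 0.2 V — the active assumption fails.
Re-solve with V_CE = 0.2 V. KCL at the emitter: V_E/R_E = (V_BB−0.7−V_E)/R_B + (V_CC−0.2−V_E)/R_C, giving V_E = 0.722 V.
I_C = (V_CC − 0.2 − V_E)/R_C = (7.7 − 0.722)/3.9 = 1.79 mA.
Check: I_B = (5 − 0.722)/68 = 0.0629 mA, and β·I_B = 12.6 mA > I_C, confirming saturation.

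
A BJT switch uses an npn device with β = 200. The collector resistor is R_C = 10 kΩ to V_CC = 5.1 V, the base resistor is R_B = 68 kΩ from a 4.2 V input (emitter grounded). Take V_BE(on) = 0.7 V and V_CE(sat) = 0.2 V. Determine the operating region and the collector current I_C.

saturation; I_C ≈ 0.49 mA

Assume active: I_B = (4.2 − 0.7)/68 = 0.0515 mA, giving I_C = β·I_B = 10.3 mA.
But then V_CE = 5.1 − 10.3×10 = -97.8 V < V_CE(sat) = 0.2 V — impossible in the active region.
So the transistor is saturated. With V_CE = 0.2 V, I_C = (V_CC − 0.2)/R_C = 4.9/10 = 0.49 mA.
Check: β·I_B = 10.3 mA > I_C = 0.49 mA, confirming saturation.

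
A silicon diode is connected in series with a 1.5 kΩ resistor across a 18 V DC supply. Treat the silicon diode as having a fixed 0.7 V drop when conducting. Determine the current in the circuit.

KVL around the loop: 18 = V_D + I·R = 0.7 + I × 1.5 kΩ.
So I = (18 − 0.7) / 1.5 kΩ = 17.3 / 1.5 = 11.5 mA.

I ≈ 12 mA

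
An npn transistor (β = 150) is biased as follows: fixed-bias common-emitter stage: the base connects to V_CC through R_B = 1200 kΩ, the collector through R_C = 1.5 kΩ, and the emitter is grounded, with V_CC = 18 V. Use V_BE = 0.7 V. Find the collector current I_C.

I_C ≈ 2.2 mA

Base loop: V_CC = I_B·R_B + V_BE, so I_B = (18 − 0.7)/1200 kΩ = 0.0144 mA.
In the active region I_C = β·I_B = 150 × 0.0144 = 2.16 mA.
Collector loop: V_CE = V_CC − I_C·R_C = 18 − 2.16×1.5 = 14.8 V.
Since V_CE = 14.8 V > V_CE(sat) ≈ 0.2 V, the transistor is in the active region as assumed.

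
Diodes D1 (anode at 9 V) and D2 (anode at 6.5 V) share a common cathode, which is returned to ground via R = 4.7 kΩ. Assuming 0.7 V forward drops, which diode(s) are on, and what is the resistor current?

Only D1 conducts; I_R ≈ 1.8 mA

Assume both conduct. Then node N would need to be at both 9−0.7 = 8.3 V and 6.5−0.7 = 5.8 V, which is impossible.
Assume only D1 conducts: V_N = 9 − 0.7 = 8.3 V, so I_R = 8.3/4.7 = 1.77 mA.
Check D2: its anode-to-cathode voltage is 6.5 − 8.3 = -1.8 V < 0.7 V, so it is off. The assumption is consistent.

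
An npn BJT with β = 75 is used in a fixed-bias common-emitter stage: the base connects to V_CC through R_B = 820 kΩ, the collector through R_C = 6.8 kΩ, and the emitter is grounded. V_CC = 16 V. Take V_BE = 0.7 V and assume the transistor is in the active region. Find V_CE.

Base loop: V_CC = I_B·R_B + V_BE, so I_B = (16 − 0.7)/820 kΩ = 0.0187 mA.
In the active region I_C = β·I_B = 75 × 0.0187 = 1.4 mA.
Collector loop: V_CE = V_CC − I_C·R_C = 16 − 1.4×6.8 = 6.48 V.
Since V_CE = 6.48 V > V_CE(sat) ≈ 0.2 V, the transistor is in the active region as assumed.

V_CE ≈ 6.5 V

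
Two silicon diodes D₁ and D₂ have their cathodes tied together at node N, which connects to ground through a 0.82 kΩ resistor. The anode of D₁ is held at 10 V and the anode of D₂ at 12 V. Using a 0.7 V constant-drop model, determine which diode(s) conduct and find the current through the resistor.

Only D₂ conducts; I_R ≈ 14 mA

Assume both conduct. Then node N would need to be at both 10−0.7 = 9.3 V and 12−0.7 = 11.3 V, which is impossible.
Assume only D₂ conducts: V_N = 12 − 0.7 = 11.3 V, so I_R = 11.3/0.82 = 13.8 mA.
Check D₁: its anode-to-cathode voltage is 10 − 11.3 = -1.3 V < 0.7 V, so it is off. The assumption is consistent.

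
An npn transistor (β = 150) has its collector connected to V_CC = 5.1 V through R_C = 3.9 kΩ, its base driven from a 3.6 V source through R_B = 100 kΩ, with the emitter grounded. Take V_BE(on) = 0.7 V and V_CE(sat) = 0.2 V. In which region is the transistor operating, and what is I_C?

Assume active: I_B = (3.6 − 0.7)/100 = 0.029 mA, giving I_C = β·I_B = 4.35 mA.
But then V_CE = 5.1 − 4.35×3.9 = -11.9 V < V_CE(sat) = 0.2 V — impossible in the active region.
So the transistor is saturated. With V_CE = 0.2 V, I_C = (V_CC − 0.2)/R_C = 4.9/3.9 = 1.26 mA.
Check: β·I_B = 4.35 mA > I_C = 1.26 mA, confirming saturation.

saturation; I_C ≈ 1.3 mA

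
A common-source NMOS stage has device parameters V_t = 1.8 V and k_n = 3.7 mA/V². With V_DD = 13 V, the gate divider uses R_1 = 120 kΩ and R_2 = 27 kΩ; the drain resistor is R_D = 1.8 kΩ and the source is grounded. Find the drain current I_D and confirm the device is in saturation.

I_D ≈ 0.64 mA

V_G = V_DD·R_2/(R_1+R_2) = 13×27/147 = 2.39 V. With the source grounded, V_GS = V_G = 2.39 V.
Assume saturation: I_D = (k_n/2)(V_GS − V_t)² = (3.7/2)×(2.39 − 1.8)² = 1.85×0.588² = 0.639 mA.
V_DS = V_DD − I_D·R_D = 13 − 0.639×1.8 = 11.8 V.
Saturation requires V_DS ≥ V_GS − V_t = 0.588 V; 11.8 ≥ 0.588 ✓.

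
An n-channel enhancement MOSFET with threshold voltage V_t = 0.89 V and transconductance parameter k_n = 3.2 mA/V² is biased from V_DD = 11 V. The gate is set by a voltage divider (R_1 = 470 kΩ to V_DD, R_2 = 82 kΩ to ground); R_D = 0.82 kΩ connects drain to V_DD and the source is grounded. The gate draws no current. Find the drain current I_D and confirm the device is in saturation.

I_D ≈ 0.89 mA

V_G = V_DD·R_2/(R_1+R_2) = 11×82/552 = 1.63 V. With the source grounded, V_GS = V_G = 1.63 V.
Assume saturation: I_D = (k_n/2)(V_GS − V_t)² = (3.2/2)×(1.63 − 0.89)² = 1.6×0.744² = 0.886 mA.
V_DS = V_DD − I_D·R_D = 11 − 0.886×0.82 = 10.3 V.
Saturation requires V_DS ≥ V_GS − V_t = 0.744 V; 10.3 ≥ 0.744 ✓.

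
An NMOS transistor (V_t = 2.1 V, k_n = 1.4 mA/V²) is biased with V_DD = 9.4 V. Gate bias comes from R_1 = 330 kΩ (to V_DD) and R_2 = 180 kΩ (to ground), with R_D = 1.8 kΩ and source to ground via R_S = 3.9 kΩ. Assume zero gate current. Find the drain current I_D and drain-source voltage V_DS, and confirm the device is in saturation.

I_D ≈ 0.18 mA, V_DS ≈ 8.4 V

V_G = V_DD·R_2/(R_1+R_2) = 9.4×180/510 = 3.32 V.
Assume saturation: I_D = (k_n/2)(V_GS − V_t)² with V_GS = V_G − I_D·R_S = 3.32 − 3.9·I_D.
Substituting gives 10.6·I_D² − 7.65·I_D + 1.04 = 0, with roots I_D = 0.182 or 0.537 mA.
The root I_D = 0.537 mA gives V_GS = 1.22 V ≤ V_t, so take I_D = 0.182 mA.
Then V_GS = 2.61 V and V_DS = V_DD − I_D(R_D+R_S) = 9.4 − 0.182×5.7 = 8.36 V.
Saturation requires V_DS ≥ V_GS − V_t = 0.509 V; 8.36 ≥ 0.509 ✓.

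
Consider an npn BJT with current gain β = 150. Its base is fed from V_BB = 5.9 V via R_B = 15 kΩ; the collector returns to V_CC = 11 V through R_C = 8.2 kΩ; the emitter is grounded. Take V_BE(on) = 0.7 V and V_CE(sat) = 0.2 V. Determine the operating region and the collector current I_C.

Assume active: I_B = (5.9 − 0.7)/15 = 0.347 mA, giving I_C = β·I_B = 52 mA.
But then V_CE = 11 − 52×8.2 = -415 V < V_CE(sat) = 0.2 V — impossible in the active region.
So the transistor is saturated. With V_CE = 0.2 V, I_C = (V_CC − 0.2)/R_C = 10.8/8.2 = 1.32 mA.
Check: β·I_B = 52 mA > I_C = 1.32 mA, confirming saturation.

saturation; I_C ≈ 1.3 mA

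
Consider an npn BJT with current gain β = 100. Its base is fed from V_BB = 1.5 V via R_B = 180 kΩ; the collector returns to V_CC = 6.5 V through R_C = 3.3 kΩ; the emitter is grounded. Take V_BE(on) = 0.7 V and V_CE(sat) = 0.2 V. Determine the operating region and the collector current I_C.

Assume active. Base-emitter loop: I_B = (V_BB − V_BE)/R_B = (1.5 − 0.7)/180 = 0.00444 mA.
I_C = β·I_B = 100×0.00444 = 0.444 mA.
V_CE = V_CC − I_C·R_C = 6.5 − 0.444×3.3 = 5.03 V > V_CE(sat), so the active-region assumption holds.

active; I_C ≈ 0.44 mA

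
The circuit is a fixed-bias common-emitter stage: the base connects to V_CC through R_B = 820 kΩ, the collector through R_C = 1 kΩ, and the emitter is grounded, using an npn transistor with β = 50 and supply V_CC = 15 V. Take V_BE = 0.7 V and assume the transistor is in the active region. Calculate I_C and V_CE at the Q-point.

Base loop: V_CC = I_B·R_B + V_BE, so I_B = (15 − 0.7)/820 kΩ = 0.0174 mA.
In the active region I_C = β·I_B = 50 × 0.0174 = 0.872 mA.
Collector loop: V_CE = V_CC − I_C·R_C = 15 − 0.872×1 = 14.1 V.
Since V_CE = 14.1 V > V_CE(sat) ≈ 0.2 V, the transistor is in the active region as assumed.

I_C ≈ 0.87 mA, V_CE ≈ 14 V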